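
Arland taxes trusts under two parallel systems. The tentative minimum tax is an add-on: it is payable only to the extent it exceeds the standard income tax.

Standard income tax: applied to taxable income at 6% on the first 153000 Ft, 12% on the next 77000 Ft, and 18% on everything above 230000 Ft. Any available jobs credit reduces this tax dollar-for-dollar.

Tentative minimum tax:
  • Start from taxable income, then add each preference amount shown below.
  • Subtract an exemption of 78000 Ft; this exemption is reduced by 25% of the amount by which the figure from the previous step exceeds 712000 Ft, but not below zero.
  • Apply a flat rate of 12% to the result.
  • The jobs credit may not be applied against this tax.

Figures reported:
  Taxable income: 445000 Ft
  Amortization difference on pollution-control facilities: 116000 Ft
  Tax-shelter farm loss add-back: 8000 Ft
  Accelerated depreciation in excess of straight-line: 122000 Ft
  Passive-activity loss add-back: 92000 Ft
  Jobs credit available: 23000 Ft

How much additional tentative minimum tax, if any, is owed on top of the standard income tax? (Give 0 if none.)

Standard income tax:
  153000 Ft × 6% = 9180 Ft
  77000 Ft × 12% = 9240 Ft
  215000 Ft × 18% = 38700 Ft
  → 57120 Ft
  Less jobs credit 23000 Ft → 34120 Ft

Tentative minimum tax:
  Adjusted income: 445000 Ft + 116000 Ft + 8000 Ft + 122000 Ft + 92000 Ft = 783000 Ft
  Exemption: 78000 Ft − 25% × (783000 Ft − 712000 Ft) = 78000 Ft − 17750 Ft = 60250 Ft
  Base: 783000 Ft − 60250 Ft = 722750 Ft
  722750 Ft × 12% = 86730 Ft

Excess of tentative minimum tax over standard income tax: 86730 Ft − 34120 Ft = 52610 Ft.

52610 Ft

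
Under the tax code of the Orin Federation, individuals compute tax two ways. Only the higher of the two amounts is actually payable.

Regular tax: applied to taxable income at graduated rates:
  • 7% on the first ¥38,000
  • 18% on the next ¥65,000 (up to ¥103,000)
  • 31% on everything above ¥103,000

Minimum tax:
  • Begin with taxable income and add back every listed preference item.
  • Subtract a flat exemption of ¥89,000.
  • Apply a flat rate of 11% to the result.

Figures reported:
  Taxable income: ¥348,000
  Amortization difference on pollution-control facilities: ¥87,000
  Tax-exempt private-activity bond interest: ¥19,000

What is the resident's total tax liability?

¥90,310

Regular tax:
  ¥38,000 × 7% = ¥2,660
  ¥65,000 × 18% = ¥11,700
  ¥245,000 × 31% = ¥75,950
  → ¥90,310

Minimum tax:
  Adjusted income: ¥348,000 + ¥87,000 + ¥19,000 = ¥454,000
  Less exemption ¥89,000 → base ¥365,000
  ¥365,000 × 11% = ¥40,150

¥90,310 > ¥40,150, so the regular tax governs.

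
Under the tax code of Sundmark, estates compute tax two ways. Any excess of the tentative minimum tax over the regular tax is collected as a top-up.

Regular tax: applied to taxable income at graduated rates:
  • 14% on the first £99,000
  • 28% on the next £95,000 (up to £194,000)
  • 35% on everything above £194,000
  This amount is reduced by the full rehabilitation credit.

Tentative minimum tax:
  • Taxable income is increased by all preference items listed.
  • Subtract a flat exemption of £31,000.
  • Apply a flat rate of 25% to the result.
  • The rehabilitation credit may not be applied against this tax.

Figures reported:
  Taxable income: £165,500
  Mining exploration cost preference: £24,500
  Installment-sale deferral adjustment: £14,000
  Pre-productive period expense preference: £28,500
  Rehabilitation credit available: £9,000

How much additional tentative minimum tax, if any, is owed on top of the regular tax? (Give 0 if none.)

£26,895

Tentative minimum tax:
  Adjusted income: £165,500 + £24,500 + £14,000 + £28,500 = £232,500
  Less exemption £31,000 → base £201,500
  £201,500 × 25% = £50,375

Regular tax:
  £99,000 × 14% = £13,860
  £66,500 × 28% = £18,620
  → £32,480
  Less rehabilitation credit £9,000 → £23,480

Excess of tentative minimum tax over regular tax: £50,375 − £23,480 = £26,895.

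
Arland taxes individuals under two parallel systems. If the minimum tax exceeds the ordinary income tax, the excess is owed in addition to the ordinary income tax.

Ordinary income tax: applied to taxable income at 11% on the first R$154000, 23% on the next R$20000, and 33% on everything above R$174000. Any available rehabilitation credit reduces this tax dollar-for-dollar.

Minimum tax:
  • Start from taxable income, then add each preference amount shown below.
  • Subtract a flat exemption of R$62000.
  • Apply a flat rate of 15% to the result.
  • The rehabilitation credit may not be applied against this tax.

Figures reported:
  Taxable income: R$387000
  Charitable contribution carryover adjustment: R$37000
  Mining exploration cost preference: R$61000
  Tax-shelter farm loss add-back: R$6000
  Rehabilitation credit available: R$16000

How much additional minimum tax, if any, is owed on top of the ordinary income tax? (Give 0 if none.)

R$0

Minimum tax:
  Adjusted income: R$387000 + R$37000 + R$61000 + R$6000 = R$491000
  Less exemption R$62000 → base R$429000
  R$429000 × 15% = R$64350

Ordinary income tax:
  R$154000 × 11% = R$16940
  R$20000 × 23% = R$4600
  R$213000 × 33% = R$70290
  → R$91830
  Less rehabilitation credit R$16000 → R$75830

R$64350 ≤ R$75830, so no add-on is due.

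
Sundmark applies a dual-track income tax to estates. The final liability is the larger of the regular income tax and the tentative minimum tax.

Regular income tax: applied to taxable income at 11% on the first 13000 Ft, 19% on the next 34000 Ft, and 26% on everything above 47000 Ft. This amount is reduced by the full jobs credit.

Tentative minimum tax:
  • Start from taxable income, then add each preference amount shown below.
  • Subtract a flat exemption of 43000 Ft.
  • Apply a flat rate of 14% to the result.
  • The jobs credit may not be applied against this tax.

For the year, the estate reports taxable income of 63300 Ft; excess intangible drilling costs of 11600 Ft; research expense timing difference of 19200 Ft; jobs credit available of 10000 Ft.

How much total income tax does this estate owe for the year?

Regular income tax:
  13000 Ft × 11% = 1430 Ft
  34000 Ft × 19% = 6460 Ft
  16300 Ft × 26% = 4238 Ft
  → 12128 Ft
  Less jobs credit 10000 Ft → 2128 Ft

Tentative minimum tax:
  Adjusted income: 63300 Ft + 11600 Ft + 19200 Ft = 94100 Ft
  Less exemption 43000 Ft → base 51100 Ft
  51100 Ft × 14% = 7154 Ft

7154 Ft > 2128 Ft, so the tentative minimum tax is the binding amount.

7154 Ft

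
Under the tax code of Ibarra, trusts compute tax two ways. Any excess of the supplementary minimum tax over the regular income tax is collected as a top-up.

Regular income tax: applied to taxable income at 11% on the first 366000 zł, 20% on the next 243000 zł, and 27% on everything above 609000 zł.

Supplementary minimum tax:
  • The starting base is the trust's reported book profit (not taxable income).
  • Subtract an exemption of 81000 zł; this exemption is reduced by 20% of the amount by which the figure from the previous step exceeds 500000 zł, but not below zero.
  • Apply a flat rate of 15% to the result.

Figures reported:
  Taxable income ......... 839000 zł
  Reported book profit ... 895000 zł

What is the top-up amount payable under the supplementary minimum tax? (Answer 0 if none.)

0 zł

Regular income tax:
  366000 zł × 11% = 40260 zł
  243000 zł × 20% = 48600 zł
  230000 zł × 27% = 62100 zł
  → 150960 zł

Supplementary minimum tax:
  Base (reported book profit): 895000 zł
  Exemption: 81000 zł − 20% × (895000 zł − 500000 zł) = 81000 zł − 79000 zł = 2000 zł
  Base: 895000 zł − 2000 zł = 893000 zł
  893000 zł × 15% = 133950 zł

133950 zł ≤ 150960 zł, so no add-on is due.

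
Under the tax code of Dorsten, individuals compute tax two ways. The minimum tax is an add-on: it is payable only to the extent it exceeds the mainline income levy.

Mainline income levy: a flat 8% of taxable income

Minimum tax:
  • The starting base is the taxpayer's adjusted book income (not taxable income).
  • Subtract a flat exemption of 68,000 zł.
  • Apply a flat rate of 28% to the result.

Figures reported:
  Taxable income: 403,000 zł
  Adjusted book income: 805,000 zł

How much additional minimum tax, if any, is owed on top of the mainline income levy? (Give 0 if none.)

174,120 zł

Minimum tax:
  Base (adjusted book income): 805,000 zł
  Less exemption 68,000 zł → base 737,000 zł
  737,000 zł × 28% = 206,360 zł

Mainline income levy:
  403,000 zł × 8% = 32,240 zł

Excess of minimum tax over mainline income levy: 206,360 zł − 32,240 zł = 174,120 zł.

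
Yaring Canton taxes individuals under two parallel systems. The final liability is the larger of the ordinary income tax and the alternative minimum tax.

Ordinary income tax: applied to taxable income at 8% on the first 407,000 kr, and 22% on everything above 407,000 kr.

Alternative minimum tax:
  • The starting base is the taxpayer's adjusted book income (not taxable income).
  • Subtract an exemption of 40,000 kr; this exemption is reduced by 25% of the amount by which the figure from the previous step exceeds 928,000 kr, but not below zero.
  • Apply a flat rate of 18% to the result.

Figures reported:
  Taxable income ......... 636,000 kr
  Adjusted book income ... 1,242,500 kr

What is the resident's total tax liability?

Ordinary income tax:
  407,000 kr × 8% = 32,560 kr
  229,000 kr × 22% = 50,380 kr
  → 82,940 kr

Alternative minimum tax:
  Base (adjusted book income): 1,242,500 kr
  Exemption: 25% × (1,242,500 kr − 928,000 kr) = 78,625 kr ≥ 40,000 kr, so the exemption is fully phased out
  Base: 1,242,500 kr − 0 kr = 1,242,500 kr
  1,242,500 kr × 18% = 223,650 kr

223,650 kr > 82,940 kr, so the alternative minimum tax is the binding amount.

223,650 kr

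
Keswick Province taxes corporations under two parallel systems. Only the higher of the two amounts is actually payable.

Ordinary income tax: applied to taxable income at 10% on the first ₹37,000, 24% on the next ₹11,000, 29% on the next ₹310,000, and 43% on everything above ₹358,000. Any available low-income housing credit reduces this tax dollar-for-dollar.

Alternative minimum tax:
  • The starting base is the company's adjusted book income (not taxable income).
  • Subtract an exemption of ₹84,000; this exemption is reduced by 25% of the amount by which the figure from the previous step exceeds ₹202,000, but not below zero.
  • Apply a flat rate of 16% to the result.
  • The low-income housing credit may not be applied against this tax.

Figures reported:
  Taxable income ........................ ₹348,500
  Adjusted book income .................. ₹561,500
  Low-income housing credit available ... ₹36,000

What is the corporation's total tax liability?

₹89,840

Ordinary income tax:
  ₹37,000 × 10% = ₹3,700
  ₹11,000 × 24% = ₹2,640
  ₹300,500 × 29% = ₹87,145
  → ₹93,485
  Less low-income housing credit ₹36,000 → ₹57,485

Alternative minimum tax:
  Base (adjusted book income): ₹561,500
  Exemption: 25% × (₹561,500 − ₹202,000) = ₹89,875 ≥ ₹84,000, so the exemption is fully phased out
  Base: ₹561,500 − ₹0 = ₹561,500
  ₹561,500 × 16% = ₹89,840

₹89,840 > ₹57,485, so the alternative minimum tax is the binding amount.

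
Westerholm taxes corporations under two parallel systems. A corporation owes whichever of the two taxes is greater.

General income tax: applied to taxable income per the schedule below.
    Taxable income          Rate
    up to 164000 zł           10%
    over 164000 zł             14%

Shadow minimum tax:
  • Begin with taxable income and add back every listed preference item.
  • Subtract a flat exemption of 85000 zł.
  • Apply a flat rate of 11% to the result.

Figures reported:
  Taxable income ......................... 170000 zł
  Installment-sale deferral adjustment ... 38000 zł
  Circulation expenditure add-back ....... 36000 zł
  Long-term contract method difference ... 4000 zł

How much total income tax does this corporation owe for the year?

Shadow minimum tax:
  Adjusted income: 170000 zł + 38000 zł + 36000 zł + 4000 zł = 248000 zł
  Less exemption 85000 zł → base 163000 zł
  163000 zł × 11% = 17930 zł

General income tax:
  164000 zł × 10% = 16400 zł
  6000 zł × 14% = 840 zł
  → 17240 zł

17930 zł > 17240 zł, so the shadow minimum tax is the binding amount.

17930 zł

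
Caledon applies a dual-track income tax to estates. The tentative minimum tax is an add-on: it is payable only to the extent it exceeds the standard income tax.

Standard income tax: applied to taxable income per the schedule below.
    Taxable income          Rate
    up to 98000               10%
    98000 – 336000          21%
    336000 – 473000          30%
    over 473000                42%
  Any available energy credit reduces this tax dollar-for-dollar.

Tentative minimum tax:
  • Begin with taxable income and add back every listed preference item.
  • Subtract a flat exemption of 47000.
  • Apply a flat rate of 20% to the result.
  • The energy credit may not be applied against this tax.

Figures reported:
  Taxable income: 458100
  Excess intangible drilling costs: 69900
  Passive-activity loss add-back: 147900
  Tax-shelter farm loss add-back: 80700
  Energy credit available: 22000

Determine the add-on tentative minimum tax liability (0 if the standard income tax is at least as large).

Tentative minimum tax:
  Adjusted income: 458100 + 69900 + 147900 + 80700 = 756600
  Less exemption 47000 → base 709600
  709600 × 20% = 141920

Standard income tax:
  98000 × 10% = 9800
  238000 × 21% = 49980
  122100 × 30% = 36630
  → 96410
  Less energy credit 22000 → 74410

Excess of tentative minimum tax over standard income tax: 141920 − 74410 = 67510.

67510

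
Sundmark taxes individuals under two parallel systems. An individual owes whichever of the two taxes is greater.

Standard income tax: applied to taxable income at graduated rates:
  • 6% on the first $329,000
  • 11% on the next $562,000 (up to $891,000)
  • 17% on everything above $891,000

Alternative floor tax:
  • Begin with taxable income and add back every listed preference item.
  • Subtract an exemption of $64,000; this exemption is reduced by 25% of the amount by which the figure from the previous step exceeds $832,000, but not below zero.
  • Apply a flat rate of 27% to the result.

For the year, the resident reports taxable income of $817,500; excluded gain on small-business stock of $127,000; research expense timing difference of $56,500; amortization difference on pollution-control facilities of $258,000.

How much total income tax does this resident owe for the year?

$339,930

Standard income tax:
  $329,000 × 6% = $19,740
  $488,500 × 11% = $53,735
  → $73,475

Alternative floor tax:
  Adjusted income: $817,500 + $127,000 + $56,500 + $258,000 = $1,259,000
  Exemption: 25% × ($1,259,000 − $832,000) = $106,750 ≥ $64,000, so the exemption is fully phased out
  Base: $1,259,000 − $0 = $1,259,000
  $1,259,000 × 27% = $339,930

$339,930 > $73,475, so the alternative floor tax is the binding amount.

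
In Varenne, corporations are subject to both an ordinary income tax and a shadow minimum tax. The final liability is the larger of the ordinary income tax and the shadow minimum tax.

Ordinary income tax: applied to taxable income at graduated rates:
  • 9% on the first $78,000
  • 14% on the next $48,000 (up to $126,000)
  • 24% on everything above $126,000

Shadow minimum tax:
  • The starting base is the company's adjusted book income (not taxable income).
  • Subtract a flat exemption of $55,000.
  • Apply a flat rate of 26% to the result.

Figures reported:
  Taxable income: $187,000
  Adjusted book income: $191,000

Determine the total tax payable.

Shadow minimum tax:
  Base (adjusted book income): $191,000
  Less exemption $55,000 → base $136,000
  $136,000 × 26% = $35,360

Ordinary income tax:
  $78,000 × 9% = $7,020
  $48,000 × 14% = $6,720
  $61,000 × 24% = $14,640
  → $28,380

$35,360 > $28,380, so the shadow minimum tax is the binding amount.

$35,360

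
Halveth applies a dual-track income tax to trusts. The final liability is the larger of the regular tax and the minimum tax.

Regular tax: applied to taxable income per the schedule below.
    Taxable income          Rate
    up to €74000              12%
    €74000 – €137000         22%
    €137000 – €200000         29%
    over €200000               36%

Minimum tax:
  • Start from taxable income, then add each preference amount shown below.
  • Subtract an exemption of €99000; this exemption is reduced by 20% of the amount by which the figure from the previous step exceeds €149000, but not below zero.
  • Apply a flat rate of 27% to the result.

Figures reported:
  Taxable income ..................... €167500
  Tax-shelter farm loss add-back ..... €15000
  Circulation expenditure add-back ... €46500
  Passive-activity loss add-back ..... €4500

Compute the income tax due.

€40878

Regular tax:
  €74000 × 12% = €8880
  €63000 × 22% = €13860
  €30500 × 29% = €8845
  → €31585

Minimum tax:
  Adjusted income: €167500 + €15000 + €46500 + €4500 = €233500
  Exemption: €99000 − 20% × (€233500 − €149000) = €99000 − €16900 = €82100
  Base: €233500 − €82100 = €151400
  €151400 × 27% = €40878

€40878 > €31585, so the minimum tax is the binding amount.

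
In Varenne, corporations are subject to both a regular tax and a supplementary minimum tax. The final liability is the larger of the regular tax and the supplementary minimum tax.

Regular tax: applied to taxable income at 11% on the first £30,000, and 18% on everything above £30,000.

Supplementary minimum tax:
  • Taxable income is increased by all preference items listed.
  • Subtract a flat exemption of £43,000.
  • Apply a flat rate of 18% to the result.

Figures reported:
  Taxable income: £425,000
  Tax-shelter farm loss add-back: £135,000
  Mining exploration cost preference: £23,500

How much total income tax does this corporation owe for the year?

£97,290

Supplementary minimum tax:
  Adjusted income: £425,000 + £135,000 + £23,500 = £583,500
  Less exemption £43,000 → base £540,500
  £540,500 × 18% = £97,290

Regular tax:
  £30,000 × 11% = £3,300
  £395,000 × 18% = £71,100
  → £74,400

£97,290 > £74,400, so the supplementary minimum tax is the binding amount.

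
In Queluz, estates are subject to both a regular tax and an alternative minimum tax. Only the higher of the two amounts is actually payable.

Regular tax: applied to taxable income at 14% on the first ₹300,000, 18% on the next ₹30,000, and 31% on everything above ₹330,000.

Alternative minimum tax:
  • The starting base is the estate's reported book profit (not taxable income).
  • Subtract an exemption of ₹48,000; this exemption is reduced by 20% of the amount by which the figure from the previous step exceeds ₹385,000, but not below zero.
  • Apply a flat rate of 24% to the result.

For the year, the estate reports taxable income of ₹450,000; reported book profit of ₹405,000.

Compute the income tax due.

Regular tax:
  ₹300,000 × 14% = ₹42,000
  ₹30,000 × 18% = ₹5,400
  ₹120,000 × 31% = ₹37,200
  → ₹84,600

Alternative minimum tax:
  Base (reported book profit): ₹405,000
  Exemption: ₹48,000 − 20% × (₹405,000 − ₹385,000) = ₹48,000 − ₹4,000 = ₹44,000
  Base: ₹405,000 − ₹44,000 = ₹361,000
  ₹361,000 × 24% = ₹86,640

₹86,640 > ₹84,600, so the alternative minimum tax is the binding amount.

₹86,640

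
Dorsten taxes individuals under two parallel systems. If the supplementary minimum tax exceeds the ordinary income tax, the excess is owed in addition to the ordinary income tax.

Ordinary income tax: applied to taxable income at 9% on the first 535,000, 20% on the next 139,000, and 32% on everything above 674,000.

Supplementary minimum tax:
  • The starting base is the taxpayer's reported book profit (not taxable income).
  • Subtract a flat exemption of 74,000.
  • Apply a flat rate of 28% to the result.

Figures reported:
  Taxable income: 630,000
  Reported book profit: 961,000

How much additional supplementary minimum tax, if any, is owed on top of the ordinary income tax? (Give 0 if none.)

181,210

Ordinary income tax:
  535,000 × 9% = 48,150
  95,000 × 20% = 19,000
  → 67,150

Supplementary minimum tax:
  Base (reported book profit): 961,000
  Less exemption 74,000 → base 887,000
  887,000 × 28% = 248,360

Excess of supplementary minimum tax over ordinary income tax: 248,360 − 67,150 = 181,210.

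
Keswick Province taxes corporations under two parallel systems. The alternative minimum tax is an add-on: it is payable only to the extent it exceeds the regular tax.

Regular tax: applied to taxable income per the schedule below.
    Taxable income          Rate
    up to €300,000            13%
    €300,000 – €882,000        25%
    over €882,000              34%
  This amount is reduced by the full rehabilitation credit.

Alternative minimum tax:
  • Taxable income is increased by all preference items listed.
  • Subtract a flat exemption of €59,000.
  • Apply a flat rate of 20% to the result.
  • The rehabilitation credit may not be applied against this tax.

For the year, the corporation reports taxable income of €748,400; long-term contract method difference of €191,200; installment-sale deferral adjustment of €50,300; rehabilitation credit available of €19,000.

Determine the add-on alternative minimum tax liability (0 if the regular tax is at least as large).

€54,080

Alternative minimum tax:
  Adjusted income: €748,400 + €191,200 + €50,300 = €989,900
  Less exemption €59,000 → base €930,900
  €930,900 × 20% = €186,180

Regular tax:
  €300,000 × 13% = €39,000
  €448,400 × 25% = €112,100
  → €151,100
  Less rehabilitation credit €19,000 → €132,100

Excess of alternative minimum tax over regular tax: €186,180 − €132,100 = €54,080.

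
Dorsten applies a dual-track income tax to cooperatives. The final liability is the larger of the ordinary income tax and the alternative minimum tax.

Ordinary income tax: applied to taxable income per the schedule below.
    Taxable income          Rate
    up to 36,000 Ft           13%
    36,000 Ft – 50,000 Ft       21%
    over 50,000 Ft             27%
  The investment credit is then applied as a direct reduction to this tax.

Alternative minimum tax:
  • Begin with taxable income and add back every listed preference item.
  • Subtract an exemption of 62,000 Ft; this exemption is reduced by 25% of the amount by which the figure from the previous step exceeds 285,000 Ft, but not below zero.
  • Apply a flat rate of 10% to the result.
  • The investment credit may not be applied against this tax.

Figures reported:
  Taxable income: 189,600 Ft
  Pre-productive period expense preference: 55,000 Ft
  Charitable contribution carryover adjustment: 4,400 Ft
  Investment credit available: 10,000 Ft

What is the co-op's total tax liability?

Ordinary income tax:
  36,000 Ft × 13% = 4,680 Ft
  14,000 Ft × 21% = 2,940 Ft
  139,600 Ft × 27% = 37,692 Ft
  → 45,312 Ft
  Less investment credit 10,000 Ft → 35,312 Ft

Alternative minimum tax:
  Adjusted income: 189,600 Ft + 55,000 Ft + 4,400 Ft = 249,000 Ft
  Exemption: 249,000 Ft ≤ 285,000 Ft, so full 62,000 Ft applies
  Base: 249,000 Ft − 62,000 Ft = 187,000 Ft
  187,000 Ft × 10% = 18,700 Ft

35,312 Ft > 18,700 Ft, so the ordinary income tax governs.

35,312 Ft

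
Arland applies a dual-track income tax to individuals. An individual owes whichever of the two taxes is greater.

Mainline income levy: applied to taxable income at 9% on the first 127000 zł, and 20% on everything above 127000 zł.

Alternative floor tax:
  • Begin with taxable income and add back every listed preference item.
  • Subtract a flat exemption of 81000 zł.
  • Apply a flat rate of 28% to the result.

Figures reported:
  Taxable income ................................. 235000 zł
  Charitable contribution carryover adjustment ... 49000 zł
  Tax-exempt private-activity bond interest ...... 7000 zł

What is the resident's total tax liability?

58800 zł

Alternative floor tax:
  Adjusted income: 235000 zł + 49000 zł + 7000 zł = 291000 zł
  Less exemption 81000 zł → base 210000 zł
  210000 zł × 28% = 58800 zł

Mainline income levy:
  127000 zł × 9% = 11430 zł
  108000 zł × 20% = 21600 zł
  → 33030 zł

58800 zł > 33030 zł, so the alternative floor tax is the binding amount.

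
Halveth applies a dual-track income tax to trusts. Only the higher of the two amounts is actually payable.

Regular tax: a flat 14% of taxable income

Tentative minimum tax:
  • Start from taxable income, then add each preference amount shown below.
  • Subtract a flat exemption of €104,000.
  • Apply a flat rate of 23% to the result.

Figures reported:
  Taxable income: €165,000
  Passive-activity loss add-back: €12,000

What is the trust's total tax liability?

Tentative minimum tax:
  Adjusted income: €165,000 + €12,000 = €177,000
  Less exemption €104,000 → base €73,000
  €73,000 × 23% = €16,790

Regular tax:
  €165,000 × 14% = €23,100

€23,100 > €16,790, so the regular tax governs.

€23,100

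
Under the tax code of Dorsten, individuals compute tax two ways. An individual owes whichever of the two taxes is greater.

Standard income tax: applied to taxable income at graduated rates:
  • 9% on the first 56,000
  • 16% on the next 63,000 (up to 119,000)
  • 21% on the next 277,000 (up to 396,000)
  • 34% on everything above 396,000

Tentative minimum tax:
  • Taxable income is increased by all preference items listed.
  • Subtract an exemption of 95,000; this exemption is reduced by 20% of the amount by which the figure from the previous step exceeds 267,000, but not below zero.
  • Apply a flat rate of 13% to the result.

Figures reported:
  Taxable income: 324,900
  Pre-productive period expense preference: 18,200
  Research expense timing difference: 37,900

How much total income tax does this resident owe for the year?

58,359

Tentative minimum tax:
  Adjusted income: 324,900 + 18,200 + 37,900 = 381,000
  Exemption: 95,000 − 20% × (381,000 − 267,000) = 95,000 − 22,800 = 72,200
  Base: 381,000 − 72,200 = 308,800
  308,800 × 13% = 40,144

Standard income tax:
  56,000 × 9% = 5,040
  63,000 × 16% = 10,080
  205,900 × 21% = 43,239
  → 58,359

58,359 > 40,144, so the standard income tax governs.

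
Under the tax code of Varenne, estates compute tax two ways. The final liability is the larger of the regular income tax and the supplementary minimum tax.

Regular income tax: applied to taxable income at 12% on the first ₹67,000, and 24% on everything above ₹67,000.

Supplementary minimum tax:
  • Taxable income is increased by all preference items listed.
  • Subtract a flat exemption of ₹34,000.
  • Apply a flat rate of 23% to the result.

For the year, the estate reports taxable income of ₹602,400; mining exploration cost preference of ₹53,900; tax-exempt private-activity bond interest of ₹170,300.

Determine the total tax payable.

₹182,298

Regular income tax:
  ₹67,000 × 12% = ₹8,040
  ₹535,400 × 24% = ₹128,496
  → ₹136,536

Supplementary minimum tax:
  Adjusted income: ₹602,400 + ₹53,900 + ₹170,300 = ₹826,600
  Less exemption ₹34,000 → base ₹792,600
  ₹792,600 × 23% = ₹182,298

₹182,298 > ₹136,536, so the supplementary minimum tax is the binding amount.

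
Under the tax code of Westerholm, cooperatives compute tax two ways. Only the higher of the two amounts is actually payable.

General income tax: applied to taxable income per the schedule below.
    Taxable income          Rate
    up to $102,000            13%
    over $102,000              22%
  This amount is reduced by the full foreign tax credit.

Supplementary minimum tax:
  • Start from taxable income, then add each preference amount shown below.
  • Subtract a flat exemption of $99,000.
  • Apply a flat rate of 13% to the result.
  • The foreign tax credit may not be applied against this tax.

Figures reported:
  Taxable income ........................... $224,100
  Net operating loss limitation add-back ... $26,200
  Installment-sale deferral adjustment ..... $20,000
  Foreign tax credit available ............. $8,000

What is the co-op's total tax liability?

General income tax:
  $102,000 × 13% = $13,260
  $122,100 × 22% = $26,862
  → $40,122
  Less foreign tax credit $8,000 → $32,122

Supplementary minimum tax:
  Adjusted income: $224,100 + $26,200 + $20,000 = $270,300
  Less exemption $99,000 → base $171,300
  $171,300 × 13% = $22,269

$32,122 > $22,269, so the general income tax governs.

$32,122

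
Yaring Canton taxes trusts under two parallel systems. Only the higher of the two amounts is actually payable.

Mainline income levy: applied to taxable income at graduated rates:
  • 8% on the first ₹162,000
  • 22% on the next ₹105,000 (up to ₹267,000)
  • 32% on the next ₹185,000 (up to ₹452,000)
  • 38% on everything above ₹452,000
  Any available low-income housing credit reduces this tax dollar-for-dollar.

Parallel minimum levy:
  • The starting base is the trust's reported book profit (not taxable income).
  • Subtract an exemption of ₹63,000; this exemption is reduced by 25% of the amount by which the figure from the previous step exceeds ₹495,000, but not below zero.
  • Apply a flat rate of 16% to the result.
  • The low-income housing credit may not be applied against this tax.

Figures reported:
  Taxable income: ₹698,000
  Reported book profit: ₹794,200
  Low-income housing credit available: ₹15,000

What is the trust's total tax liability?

₹173,740

Mainline income levy:
  ₹162,000 × 8% = ₹12,960
  ₹105,000 × 22% = ₹23,100
  ₹185,000 × 32% = ₹59,200
  ₹246,000 × 38% = ₹93,480
  → ₹188,740
  Less low-income housing credit ₹15,000 → ₹173,740

Parallel minimum levy:
  Base (reported book profit): ₹794,200
  Exemption: 25% × (₹794,200 − ₹495,000) = ₹74,800 ≥ ₹63,000, so the exemption is fully phased out
  Base: ₹794,200 − ₹0 = ₹794,200
  ₹794,200 × 16% = ₹127,072

₹173,740 > ₹127,072, so the mainline income levy governs.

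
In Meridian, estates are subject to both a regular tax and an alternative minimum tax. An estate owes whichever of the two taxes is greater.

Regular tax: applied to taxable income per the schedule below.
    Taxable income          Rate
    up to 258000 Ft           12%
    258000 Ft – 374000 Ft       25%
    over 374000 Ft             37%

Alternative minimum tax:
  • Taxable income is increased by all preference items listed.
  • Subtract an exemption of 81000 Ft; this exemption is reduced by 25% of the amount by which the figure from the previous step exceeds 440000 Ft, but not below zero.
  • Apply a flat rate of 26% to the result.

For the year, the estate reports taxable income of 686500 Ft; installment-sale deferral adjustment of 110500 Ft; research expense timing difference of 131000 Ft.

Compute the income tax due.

Alternative minimum tax:
  Adjusted income: 686500 Ft + 110500 Ft + 131000 Ft = 928000 Ft
  Exemption: 25% × (928000 Ft − 440000 Ft) = 122000 Ft ≥ 81000 Ft, so the exemption is fully phased out
  Base: 928000 Ft − 0 Ft = 928000 Ft
  928000 Ft × 26% = 241280 Ft

Regular tax:
  258000 Ft × 12% = 30960 Ft
  116000 Ft × 25% = 29000 Ft
  312500 Ft × 37% = 115625 Ft
  → 175585 Ft

241280 Ft > 175585 Ft, so the alternative minimum tax is the binding amount.

241280 Ft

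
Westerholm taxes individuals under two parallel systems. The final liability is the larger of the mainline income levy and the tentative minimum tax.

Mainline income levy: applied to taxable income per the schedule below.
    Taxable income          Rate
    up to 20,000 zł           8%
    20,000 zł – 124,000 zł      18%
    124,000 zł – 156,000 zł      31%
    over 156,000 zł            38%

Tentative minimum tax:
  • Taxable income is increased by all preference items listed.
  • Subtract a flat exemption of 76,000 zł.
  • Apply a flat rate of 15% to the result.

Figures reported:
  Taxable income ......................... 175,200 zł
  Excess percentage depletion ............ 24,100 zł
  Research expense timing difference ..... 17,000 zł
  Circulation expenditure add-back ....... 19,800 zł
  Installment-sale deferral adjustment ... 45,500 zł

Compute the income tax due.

Tentative minimum tax:
  Adjusted income: 175,200 zł + 24,100 zł + 17,000 zł + 19,800 zł + 45,500 zł = 281,600 zł
  Less exemption 76,000 zł → base 205,600 zł
  205,600 zł × 15% = 30,840 zł

Mainline income levy:
  20,000 zł × 8% = 1,600 zł
  104,000 zł × 18% = 18,720 zł
  32,000 zł × 31% = 9,920 zł
  19,200 zł × 38% = 7,296 zł
  → 37,536 zł

37,536 zł > 30,840 zł, so the mainline income levy governs.

37,536 zł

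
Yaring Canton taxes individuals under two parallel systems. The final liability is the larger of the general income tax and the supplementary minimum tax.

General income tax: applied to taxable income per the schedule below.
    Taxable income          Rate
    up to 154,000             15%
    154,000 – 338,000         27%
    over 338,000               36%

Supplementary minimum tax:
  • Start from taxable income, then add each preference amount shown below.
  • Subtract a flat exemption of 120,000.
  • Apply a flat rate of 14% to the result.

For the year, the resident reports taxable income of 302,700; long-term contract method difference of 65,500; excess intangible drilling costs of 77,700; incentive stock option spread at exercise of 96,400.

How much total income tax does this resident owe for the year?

63,249

Supplementary minimum tax:
  Adjusted income: 302,700 + 65,500 + 77,700 + 96,400 = 542,300
  Less exemption 120,000 → base 422,300
  422,300 × 14% = 59,122

General income tax:
  154,000 × 15% = 23,100
  148,700 × 27% = 40,149
  → 63,249

63,249 > 59,122, so the general income tax governs.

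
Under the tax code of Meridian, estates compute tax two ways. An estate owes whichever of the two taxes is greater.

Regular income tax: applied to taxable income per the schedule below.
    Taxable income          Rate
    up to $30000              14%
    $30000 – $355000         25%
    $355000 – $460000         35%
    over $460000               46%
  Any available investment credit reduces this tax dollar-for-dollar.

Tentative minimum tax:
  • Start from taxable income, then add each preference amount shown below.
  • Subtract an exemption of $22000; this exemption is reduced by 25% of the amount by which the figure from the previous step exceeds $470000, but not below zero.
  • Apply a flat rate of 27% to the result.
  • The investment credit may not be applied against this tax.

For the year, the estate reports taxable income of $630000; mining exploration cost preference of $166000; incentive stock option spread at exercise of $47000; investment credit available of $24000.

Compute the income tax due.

Tentative minimum tax:
  Adjusted income: $630000 + $166000 + $47000 = $843000
  Exemption: 25% × ($843000 − $470000) = $93250 ≥ $22000, so the exemption is fully phased out
  Base: $843000 − $0 = $843000
  $843000 × 27% = $227610

Regular income tax:
  $30000 × 14% = $4200
  $325000 × 25% = $81250
  $105000 × 35% = $36750
  $170000 × 46% = $78200
  → $200400
  Less investment credit $24000 → $176400

$227610 > $176400, so the tentative minimum tax is the binding amount.

$227610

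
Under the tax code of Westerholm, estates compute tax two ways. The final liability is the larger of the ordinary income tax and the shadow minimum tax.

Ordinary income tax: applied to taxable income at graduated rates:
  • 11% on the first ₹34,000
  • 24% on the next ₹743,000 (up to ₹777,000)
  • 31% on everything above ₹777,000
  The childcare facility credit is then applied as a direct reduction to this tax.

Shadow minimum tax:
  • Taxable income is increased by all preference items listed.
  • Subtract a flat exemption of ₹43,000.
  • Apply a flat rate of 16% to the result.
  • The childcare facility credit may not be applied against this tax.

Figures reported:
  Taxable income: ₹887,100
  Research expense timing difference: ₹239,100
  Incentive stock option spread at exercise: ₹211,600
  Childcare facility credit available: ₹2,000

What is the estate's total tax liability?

₹214,191

Shadow minimum tax:
  Adjusted income: ₹887,100 + ₹239,100 + ₹211,600 = ₹1,337,800
  Less exemption ₹43,000 → base ₹1,294,800
  ₹1,294,800 × 16% = ₹207,168

Ordinary income tax:
  ₹34,000 × 11% = ₹3,740
  ₹743,000 × 24% = ₹178,320
  ₹110,100 × 31% = ₹34,131
  → ₹216,191
  Less childcare facility credit ₹2,000 → ₹214,191

₹214,191 > ₹207,168, so the ordinary income tax governs.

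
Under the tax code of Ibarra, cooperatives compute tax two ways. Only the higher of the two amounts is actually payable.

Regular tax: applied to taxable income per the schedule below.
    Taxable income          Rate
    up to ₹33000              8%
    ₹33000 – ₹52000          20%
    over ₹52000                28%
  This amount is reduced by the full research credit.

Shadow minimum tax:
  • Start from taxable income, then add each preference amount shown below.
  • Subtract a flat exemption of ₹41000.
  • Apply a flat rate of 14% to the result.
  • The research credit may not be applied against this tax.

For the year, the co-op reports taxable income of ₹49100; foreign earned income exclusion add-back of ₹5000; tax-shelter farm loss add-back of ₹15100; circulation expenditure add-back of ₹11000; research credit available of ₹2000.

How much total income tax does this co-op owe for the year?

₹5488

Shadow minimum tax:
  Adjusted income: ₹49100 + ₹5000 + ₹15100 + ₹11000 = ₹80200
  Less exemption ₹41000 → base ₹39200
  ₹39200 × 14% = ₹5488

Regular tax:
  ₹33000 × 8% = ₹2640
  ₹16100 × 20% = ₹3220
  → ₹5860
  Less research credit ₹2000 → ₹3860

₹5488 > ₹3860, so the shadow minimum tax is the binding amount.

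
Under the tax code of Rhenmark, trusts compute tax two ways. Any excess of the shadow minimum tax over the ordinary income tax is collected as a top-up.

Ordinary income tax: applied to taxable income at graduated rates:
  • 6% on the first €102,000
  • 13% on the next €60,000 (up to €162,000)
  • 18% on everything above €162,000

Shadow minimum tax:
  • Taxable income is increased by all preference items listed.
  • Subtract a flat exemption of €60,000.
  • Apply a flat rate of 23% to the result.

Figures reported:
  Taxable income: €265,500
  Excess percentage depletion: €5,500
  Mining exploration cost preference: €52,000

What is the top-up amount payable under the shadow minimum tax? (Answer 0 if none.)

€27,940

Shadow minimum tax:
  Adjusted income: €265,500 + €5,500 + €52,000 = €323,000
  Less exemption €60,000 → base €263,000
  €263,000 × 23% = €60,490

Ordinary income tax:
  €102,000 × 6% = €6,120
  €60,000 × 13% = €7,800
  €103,500 × 18% = €18,630
  → €32,550

Excess of shadow minimum tax over ordinary income tax: €60,490 − €32,550 = €27,940.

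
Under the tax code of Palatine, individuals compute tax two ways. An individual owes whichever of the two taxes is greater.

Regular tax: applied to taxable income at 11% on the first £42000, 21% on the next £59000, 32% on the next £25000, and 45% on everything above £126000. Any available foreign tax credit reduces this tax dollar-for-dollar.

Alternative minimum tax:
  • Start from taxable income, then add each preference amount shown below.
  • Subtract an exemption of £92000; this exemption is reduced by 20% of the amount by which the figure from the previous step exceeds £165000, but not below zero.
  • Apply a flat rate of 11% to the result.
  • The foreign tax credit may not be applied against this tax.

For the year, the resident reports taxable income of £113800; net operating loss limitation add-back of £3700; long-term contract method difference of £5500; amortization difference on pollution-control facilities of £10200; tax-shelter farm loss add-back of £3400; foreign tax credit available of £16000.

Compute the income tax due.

Alternative minimum tax:
  Adjusted income: £113800 + £3700 + £5500 + £10200 + £3400 = £136600
  Exemption: £136600 ≤ £165000, so full £92000 applies
  Base: £136600 − £92000 = £44600
  £44600 × 11% = £4906

Regular tax:
  £42000 × 11% = £4620
  £59000 × 21% = £12390
  £12800 × 32% = £4096
  → £21106
  Less foreign tax credit £16000 → £5106

£5106 > £4906, so the regular tax governs.

£5106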